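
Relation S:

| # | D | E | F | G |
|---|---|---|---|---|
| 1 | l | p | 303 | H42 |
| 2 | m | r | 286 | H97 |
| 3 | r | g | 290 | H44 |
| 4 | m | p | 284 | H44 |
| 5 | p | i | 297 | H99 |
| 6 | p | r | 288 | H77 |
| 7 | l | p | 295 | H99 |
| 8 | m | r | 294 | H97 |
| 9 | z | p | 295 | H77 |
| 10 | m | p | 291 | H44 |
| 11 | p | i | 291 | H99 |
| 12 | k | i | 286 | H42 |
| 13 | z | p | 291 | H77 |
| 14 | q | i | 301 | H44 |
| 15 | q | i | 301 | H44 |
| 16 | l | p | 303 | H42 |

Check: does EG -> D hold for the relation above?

(E=p, G=H42): rows 1, 16 → D = l, l ✓
(E=r, G=H97): rows 2, 8 → D = m, m ✓
(E=g, G=H44): row 3 → D = r ✓
(E=p, G=H44): rows 4, 10 → D = m, m ✓
(E=i, G=H99): rows 5, 11 → D = p, p ✓
(E=r, G=H77): row 6 → D = p ✓
(E=p, G=H99): row 7 → D = l ✓
(E=p, G=H77): rows 9, 13 → D = z, z ✓
(E=i, G=H42): row 12 → D = k ✓
(E=i, G=H44): rows 14, 15 → D = q, q ✓
Every EG value is associated with a single D value, so EG -> D holds.

Yes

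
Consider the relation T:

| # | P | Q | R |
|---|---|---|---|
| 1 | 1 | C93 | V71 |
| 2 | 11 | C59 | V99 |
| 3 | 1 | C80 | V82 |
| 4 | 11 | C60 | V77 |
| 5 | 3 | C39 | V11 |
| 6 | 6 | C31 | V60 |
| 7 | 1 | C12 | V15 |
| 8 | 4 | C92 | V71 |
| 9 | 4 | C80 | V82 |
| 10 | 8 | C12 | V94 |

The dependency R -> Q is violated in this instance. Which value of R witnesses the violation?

R=V71: rows 1, 8 → Q takes values {C93, C92} — violation
R=V99: row 2 → Q = C59 ✓
R=V82: rows 3, 9 → Q = C80, C80 ✓
R=V77: row 4 → Q = C60 ✓
R=V11: row 5 → Q = C39 ✓
R=V60: row 6 → Q = C31 ✓
R=V15: row 7 → Q = C12 ✓
R=V94: row 10 → Q = C12 ✓
The only R value with inconsistent Q is R=V71.

V71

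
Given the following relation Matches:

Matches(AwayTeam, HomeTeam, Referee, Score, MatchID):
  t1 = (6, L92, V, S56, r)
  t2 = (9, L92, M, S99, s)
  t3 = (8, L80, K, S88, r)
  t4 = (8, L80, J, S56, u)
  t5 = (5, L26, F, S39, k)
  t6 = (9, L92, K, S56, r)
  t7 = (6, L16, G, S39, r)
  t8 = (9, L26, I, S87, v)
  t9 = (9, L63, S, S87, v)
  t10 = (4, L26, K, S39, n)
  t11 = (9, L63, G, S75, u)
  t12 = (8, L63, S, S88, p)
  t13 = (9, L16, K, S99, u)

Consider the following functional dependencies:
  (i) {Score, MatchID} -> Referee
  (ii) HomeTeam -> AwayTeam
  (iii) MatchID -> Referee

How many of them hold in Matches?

(i) {Score, MatchID} -> Referee: (Score=S56, MatchID=r): rows 1, 6 → Referee takes values {V, K} — violation; (Score=S87, MatchID=v): rows 8, 9 → Referee takes values {I, S} — violation — fails.
(ii) HomeTeam -> AwayTeam: HomeTeam=L92: rows 1, 2, 6 → AwayTeam takes values {6, 9} — violation; HomeTeam=L26: rows 5, 8, 10 → AwayTeam takes values {5, 9, 4} — violation; HomeTeam=L16: rows 7, 13 → AwayTeam takes values {6, 9} — violation; HomeTeam=L63: rows 9, 11, 12 → AwayTeam takes values {9, 8} — violation — fails.
(iii) MatchID -> Referee: MatchID=r: rows 1, 3, 6, 7 → Referee takes values {V, K, G} — violation; MatchID=u: rows 4, 11, 13 → Referee takes values {J, G, K} — violation; MatchID=v: rows 8, 9 → Referee takes values {I, S} — violation — fails.
None of the 3 dependencies hold.

0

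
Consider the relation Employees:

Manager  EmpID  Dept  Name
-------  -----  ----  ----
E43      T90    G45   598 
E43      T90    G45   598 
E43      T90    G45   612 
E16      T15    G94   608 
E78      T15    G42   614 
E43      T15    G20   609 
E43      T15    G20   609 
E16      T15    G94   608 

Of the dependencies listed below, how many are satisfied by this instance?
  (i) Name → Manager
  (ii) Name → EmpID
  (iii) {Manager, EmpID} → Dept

(i) Name → Manager: every LHS value maps to a single RHS value — holds.
(ii) Name → EmpID: every LHS value maps to a single RHS value — holds.
(iii) {Manager, EmpID} → Dept: every LHS value maps to a single RHS value — holds.
3 of the 3 dependencies hold.

3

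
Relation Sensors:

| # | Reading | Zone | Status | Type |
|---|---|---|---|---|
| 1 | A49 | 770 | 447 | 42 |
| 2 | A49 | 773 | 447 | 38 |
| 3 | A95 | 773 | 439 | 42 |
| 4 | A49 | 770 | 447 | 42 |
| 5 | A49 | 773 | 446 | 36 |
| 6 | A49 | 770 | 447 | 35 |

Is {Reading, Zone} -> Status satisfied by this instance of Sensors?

(Reading=A49, Zone=770): rows 1, 4, 6 → Status = 447, 447, 447 ✓
(Reading=A49, Zone=773): rows 2, 5 → Status takes values {447, 446} — violation
(Reading=A95, Zone=773): row 3 → Status = 439 ✓
Two rows agree on {Reading, Zone} but differ on Status, so {Reading, Zone} -> Status does not hold.

No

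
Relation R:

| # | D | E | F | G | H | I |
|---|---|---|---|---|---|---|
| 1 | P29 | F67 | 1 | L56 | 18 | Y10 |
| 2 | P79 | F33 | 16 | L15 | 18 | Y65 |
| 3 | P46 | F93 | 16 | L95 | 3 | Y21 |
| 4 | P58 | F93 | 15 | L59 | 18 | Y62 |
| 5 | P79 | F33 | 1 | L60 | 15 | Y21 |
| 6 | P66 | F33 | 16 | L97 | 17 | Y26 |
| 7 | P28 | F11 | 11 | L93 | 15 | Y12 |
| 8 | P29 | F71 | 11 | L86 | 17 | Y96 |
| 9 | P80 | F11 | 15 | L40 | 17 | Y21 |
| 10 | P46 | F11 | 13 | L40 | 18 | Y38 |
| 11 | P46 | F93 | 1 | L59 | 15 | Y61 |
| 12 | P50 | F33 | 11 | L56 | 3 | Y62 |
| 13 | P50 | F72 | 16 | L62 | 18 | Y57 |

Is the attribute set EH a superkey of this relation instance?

Yes

All 13 rows have distinct EH values, so EH → (all attributes) holds and EH is a superkey.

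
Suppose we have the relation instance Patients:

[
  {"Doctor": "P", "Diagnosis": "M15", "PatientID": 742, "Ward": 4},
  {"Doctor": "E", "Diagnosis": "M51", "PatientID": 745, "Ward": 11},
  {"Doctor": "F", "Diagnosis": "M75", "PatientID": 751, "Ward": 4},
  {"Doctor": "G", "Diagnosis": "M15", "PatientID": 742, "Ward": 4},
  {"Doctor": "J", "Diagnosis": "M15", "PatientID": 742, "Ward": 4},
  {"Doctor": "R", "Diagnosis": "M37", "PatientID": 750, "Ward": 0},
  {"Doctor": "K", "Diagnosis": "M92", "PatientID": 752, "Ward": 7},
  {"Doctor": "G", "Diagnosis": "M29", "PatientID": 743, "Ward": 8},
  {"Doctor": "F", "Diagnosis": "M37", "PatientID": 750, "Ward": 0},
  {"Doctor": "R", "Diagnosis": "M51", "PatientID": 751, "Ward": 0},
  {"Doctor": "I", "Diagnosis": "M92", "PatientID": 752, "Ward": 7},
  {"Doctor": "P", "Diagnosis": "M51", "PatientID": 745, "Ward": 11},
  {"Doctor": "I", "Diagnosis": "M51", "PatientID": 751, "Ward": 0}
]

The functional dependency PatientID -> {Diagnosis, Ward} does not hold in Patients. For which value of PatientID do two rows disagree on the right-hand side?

751

PatientID=742: 3 rows → {Diagnosis,Ward} = (M15, 4), (M15, 4), (M15, 4) ✓
PatientID=745: 2 rows → {Diagnosis,Ward} = (M51, 11), (M51, 11) ✓
PatientID=751: 3 rows → {Diagnosis,Ward} takes values {(M75, 4), (M51, 0)} — violation
PatientID=750: 2 rows → {Diagnosis,Ward} = (M37, 0), (M37, 0) ✓
PatientID=752: 2 rows → {Diagnosis,Ward} = (M92, 7), (M92, 7) ✓
PatientID=743: 1 row → {Diagnosis,Ward} = (M29, 8) ✓
The only PatientID value with inconsistent RHS is PatientID=751.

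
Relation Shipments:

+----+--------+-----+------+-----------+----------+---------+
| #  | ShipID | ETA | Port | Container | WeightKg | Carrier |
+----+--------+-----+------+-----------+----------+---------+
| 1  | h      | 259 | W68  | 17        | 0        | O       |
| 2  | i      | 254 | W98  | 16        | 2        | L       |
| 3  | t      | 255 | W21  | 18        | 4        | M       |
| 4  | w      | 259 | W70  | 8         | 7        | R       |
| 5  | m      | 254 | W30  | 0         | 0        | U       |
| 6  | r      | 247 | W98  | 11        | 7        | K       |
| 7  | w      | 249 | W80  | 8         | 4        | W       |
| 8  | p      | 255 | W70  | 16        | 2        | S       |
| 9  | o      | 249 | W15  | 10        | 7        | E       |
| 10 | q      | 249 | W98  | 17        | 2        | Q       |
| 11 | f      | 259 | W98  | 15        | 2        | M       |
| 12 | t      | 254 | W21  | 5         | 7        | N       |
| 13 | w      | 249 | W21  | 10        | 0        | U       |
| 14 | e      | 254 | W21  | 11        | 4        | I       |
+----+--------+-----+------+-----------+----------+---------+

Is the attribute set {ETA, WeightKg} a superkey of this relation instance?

All 14 rows have distinct {ETA, WeightKg} values, so {ETA, WeightKg} → (all attributes) holds and {ETA, WeightKg} is a superkey.

Yes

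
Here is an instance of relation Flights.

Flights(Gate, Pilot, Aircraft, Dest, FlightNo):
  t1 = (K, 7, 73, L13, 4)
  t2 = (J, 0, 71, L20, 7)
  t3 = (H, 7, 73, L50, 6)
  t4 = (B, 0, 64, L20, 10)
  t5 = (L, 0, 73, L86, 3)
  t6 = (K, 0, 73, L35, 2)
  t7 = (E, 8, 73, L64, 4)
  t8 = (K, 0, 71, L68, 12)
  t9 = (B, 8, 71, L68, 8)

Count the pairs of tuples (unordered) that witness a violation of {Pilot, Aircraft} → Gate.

3

(Pilot=7, Aircraft=73): violating pairs (1,3) — 1 pair.
(Pilot=0, Aircraft=71): violating pairs (2,8) — 1 pair.
(Pilot=0, Aircraft=73): violating pairs (5,6) — 1 pair.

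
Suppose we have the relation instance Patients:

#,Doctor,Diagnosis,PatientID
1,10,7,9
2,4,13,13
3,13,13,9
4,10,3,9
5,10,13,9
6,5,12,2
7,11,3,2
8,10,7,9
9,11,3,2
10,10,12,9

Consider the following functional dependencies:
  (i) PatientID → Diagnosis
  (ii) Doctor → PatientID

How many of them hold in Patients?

(i) PatientID → Diagnosis: PatientID=9: rows 1, 3, 4, 5, 8, 10 → Diagnosis takes values {7, 13, 3, 12} — violation; PatientID=2: rows 6, 7, 9 → Diagnosis takes values {12, 3} — violation — fails.
(ii) Doctor → PatientID: every LHS value maps to a single RHS value — holds.
1 of the 2 dependencies holds.

1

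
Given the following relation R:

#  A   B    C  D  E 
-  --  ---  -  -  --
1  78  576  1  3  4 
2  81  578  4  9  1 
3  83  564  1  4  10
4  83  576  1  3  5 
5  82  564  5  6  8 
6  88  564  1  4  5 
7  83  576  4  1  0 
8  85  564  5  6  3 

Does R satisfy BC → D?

(B=576, C=1): rows 1, 4 → D = 3, 3 ✓
(B=578, C=4): row 2 → D = 9 ✓
(B=564, C=1): rows 3, 6 → D = 4, 4 ✓
(B=564, C=5): rows 5, 8 → D = 6, 6 ✓
(B=576, C=4): row 7 → D = 1 ✓
Every BC value is associated with a single D value, so BC → D holds.

Yes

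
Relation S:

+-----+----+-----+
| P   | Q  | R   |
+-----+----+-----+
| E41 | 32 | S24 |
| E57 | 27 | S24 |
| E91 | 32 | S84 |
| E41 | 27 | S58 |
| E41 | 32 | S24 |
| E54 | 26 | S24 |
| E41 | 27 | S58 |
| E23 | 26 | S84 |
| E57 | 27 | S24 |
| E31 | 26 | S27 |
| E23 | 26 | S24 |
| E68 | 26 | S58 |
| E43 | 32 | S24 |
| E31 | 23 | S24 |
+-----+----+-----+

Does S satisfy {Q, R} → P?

No

(Q=32, R=S24): 3 rows → P takes values {E41, E43} — violation
(Q=27, R=S24): 2 rows → P = E57, E57 ✓
(Q=32, R=S84): 1 row → P = E91 ✓
(Q=27, R=S58): 2 rows → P = E41, E41 ✓
(Q=26, R=S24): 2 rows → P takes values {E54, E23} — violation
(Q=26, R=S84): 1 row → P = E23 ✓
(Q=26, R=S27): 1 row → P = E31 ✓
(Q=26, R=S58): 1 row → P = E68 ✓
(Q=23, R=S24): 1 row → P = E31 ✓
Two rows agree on {Q, R} but differ on P, so {Q, R} → P does not hold.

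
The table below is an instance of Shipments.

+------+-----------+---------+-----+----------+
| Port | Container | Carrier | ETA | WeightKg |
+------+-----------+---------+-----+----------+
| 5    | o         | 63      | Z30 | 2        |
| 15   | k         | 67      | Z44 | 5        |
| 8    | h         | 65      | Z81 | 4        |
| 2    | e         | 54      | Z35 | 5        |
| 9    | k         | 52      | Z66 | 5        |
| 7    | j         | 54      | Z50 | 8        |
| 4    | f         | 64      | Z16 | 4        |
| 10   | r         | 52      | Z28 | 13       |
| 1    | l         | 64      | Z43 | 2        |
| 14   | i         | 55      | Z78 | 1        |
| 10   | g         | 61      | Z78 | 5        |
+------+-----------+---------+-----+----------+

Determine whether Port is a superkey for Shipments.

No

Two distinct rows share Port=10, so Port does not determine every attribute — not a superkey.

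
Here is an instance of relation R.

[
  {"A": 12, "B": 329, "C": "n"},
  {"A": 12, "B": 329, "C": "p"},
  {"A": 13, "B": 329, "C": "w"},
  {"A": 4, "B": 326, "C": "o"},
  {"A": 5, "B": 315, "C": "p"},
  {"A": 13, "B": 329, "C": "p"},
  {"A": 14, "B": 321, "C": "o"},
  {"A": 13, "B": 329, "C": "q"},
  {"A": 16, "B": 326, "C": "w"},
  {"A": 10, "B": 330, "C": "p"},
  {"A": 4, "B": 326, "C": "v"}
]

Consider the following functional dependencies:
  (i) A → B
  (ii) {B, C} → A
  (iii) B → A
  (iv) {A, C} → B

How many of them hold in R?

(i) A → B: every LHS value maps to a single RHS value — holds.
(ii) {B, C} → A: (B=329, C=p): 2 rows → A takes values {12, 13} — violation — fails.
(iii) B → A: B=329: 5 rows → A takes values {12, 13} — violation; B=326: 3 rows → A takes values {4, 16} — violation — fails.
(iv) {A, C} → B: every LHS value maps to a single RHS value — holds.
2 of the 4 dependencies hold.

2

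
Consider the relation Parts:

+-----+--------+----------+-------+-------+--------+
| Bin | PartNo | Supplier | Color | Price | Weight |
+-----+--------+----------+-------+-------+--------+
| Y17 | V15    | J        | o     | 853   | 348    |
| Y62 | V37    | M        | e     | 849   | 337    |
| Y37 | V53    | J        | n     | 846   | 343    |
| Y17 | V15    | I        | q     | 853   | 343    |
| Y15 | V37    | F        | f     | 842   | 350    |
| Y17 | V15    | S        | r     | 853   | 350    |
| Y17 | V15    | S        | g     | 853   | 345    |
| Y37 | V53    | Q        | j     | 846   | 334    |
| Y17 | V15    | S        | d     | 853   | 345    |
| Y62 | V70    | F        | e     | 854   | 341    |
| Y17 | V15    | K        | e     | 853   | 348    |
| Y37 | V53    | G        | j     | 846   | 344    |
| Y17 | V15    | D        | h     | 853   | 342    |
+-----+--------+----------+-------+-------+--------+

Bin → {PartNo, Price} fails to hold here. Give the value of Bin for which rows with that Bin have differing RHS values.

Y62

Bin=Y17: 7 rows → {PartNo,Price} = (V15, 853), (V15, 853), (V15, 853), (V15, 853), (V15, 853), (V15, 853), (V15, 853) ✓
Bin=Y62: 2 rows → {PartNo,Price} takes values {(V37, 849), (V70, 854)} — violation
Bin=Y37: 3 rows → {PartNo,Price} = (V53, 846), (V53, 846), (V53, 846) ✓
Bin=Y15: 1 row → {PartNo,Price} = (V37, 842) ✓
The only Bin value with inconsistent RHS is Bin=Y62.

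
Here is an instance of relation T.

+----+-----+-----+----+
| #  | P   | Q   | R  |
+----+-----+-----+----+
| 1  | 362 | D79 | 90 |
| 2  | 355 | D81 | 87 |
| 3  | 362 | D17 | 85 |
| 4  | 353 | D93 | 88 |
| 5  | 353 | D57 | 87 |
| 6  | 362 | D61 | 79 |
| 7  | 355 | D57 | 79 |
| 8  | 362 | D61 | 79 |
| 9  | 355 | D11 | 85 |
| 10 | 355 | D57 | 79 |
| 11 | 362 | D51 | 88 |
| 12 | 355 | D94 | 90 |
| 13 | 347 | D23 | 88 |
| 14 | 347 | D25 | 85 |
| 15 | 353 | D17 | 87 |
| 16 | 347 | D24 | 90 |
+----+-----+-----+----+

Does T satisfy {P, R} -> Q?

No

(P=362, R=90): row 1 → Q = D79 ✓
(P=355, R=87): row 2 → Q = D81 ✓
(P=362, R=85): row 3 → Q = D17 ✓
(P=353, R=88): row 4 → Q = D93 ✓
(P=353, R=87): rows 5, 15 → Q takes values {D57, D17} — violation
(P=362, R=79): rows 6, 8 → Q = D61, D61 ✓
(P=355, R=79): rows 7, 10 → Q = D57, D57 ✓
(P=355, R=85): row 9 → Q = D11 ✓
(P=362, R=88): row 11 → Q = D51 ✓
(P=355, R=90): row 12 → Q = D94 ✓
(P=347, R=88): row 13 → Q = D23 ✓
(P=347, R=85): row 14 → Q = D25 ✓
(P=347, R=90): row 16 → Q = D24 ✓
Two rows agree on {P, R} but differ on Q, so {P, R} -> Q does not hold.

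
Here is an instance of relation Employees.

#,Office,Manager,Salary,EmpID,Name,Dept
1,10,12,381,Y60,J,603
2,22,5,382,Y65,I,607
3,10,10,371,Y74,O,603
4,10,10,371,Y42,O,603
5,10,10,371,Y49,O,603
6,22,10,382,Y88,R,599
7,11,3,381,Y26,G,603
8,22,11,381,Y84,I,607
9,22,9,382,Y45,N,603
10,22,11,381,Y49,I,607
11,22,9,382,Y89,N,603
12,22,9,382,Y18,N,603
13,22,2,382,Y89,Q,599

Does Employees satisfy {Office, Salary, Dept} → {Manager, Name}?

(Office=10, Salary=381, Dept=603): row 1 → {Manager,Name} = (12, J) ✓
(Office=22, Salary=382, Dept=607): row 2 → {Manager,Name} = (5, I) ✓
(Office=10, Salary=371, Dept=603): rows 3, 4, 5 → {Manager,Name} = (10, O), (10, O), (10, O) ✓
(Office=22, Salary=382, Dept=599): rows 6, 13 → {Manager,Name} takes values {(10, R), (2, Q)} — violation
(Office=11, Salary=381, Dept=603): row 7 → {Manager,Name} = (3, G) ✓
(Office=22, Salary=381, Dept=607): rows 8, 10 → {Manager,Name} = (11, I), (11, I) ✓
(Office=22, Salary=382, Dept=603): rows 9, 11, 12 → {Manager,Name} = (9, N), (9, N), (9, N) ✓
Two rows agree on {Office, Salary, Dept} but differ on {Manager, Name}, so {Office, Salary, Dept} → {Manager, Name} does not hold.

No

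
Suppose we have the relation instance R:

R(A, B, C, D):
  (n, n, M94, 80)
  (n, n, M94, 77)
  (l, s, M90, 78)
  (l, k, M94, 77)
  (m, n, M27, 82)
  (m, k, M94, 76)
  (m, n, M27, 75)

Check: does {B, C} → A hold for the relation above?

(B=n, C=M94): 2 rows → A = n, n ✓
(B=s, C=M90): 1 row → A = l ✓
(B=k, C=M94): 2 rows → A takes values {l, m} — violation
(B=n, C=M27): 2 rows → A = m, m ✓
Two rows agree on {B, C} but differ on A, so {B, C} → A does not hold.

No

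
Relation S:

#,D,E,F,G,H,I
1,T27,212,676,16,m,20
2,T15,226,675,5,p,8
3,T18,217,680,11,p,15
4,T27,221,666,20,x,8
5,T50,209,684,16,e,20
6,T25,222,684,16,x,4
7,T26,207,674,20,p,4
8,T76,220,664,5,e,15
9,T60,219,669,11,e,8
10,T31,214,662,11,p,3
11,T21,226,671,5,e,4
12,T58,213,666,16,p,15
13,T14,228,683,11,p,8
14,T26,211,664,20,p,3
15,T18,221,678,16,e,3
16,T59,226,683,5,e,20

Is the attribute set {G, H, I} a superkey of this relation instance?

All 16 rows have distinct {G, H, I} values, so {G, H, I} → (all attributes) holds and {G, H, I} is a superkey.

Yes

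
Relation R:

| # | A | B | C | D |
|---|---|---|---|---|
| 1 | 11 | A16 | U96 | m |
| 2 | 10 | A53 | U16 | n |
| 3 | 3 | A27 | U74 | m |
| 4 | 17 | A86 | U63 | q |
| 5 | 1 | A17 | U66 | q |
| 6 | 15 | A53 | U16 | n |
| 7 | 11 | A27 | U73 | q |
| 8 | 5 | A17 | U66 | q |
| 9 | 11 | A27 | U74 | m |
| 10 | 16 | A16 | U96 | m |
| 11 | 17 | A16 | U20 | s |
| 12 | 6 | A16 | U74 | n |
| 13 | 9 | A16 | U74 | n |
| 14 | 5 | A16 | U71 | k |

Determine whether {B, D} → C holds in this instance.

Yes

(B=A16, D=m): rows 1, 10 → C = U96, U96 ✓
(B=A53, D=n): rows 2, 6 → C = U16, U16 ✓
(B=A27, D=m): rows 3, 9 → C = U74, U74 ✓
(B=A86, D=q): row 4 → C = U63 ✓
(B=A17, D=q): rows 5, 8 → C = U66, U66 ✓
(B=A27, D=q): row 7 → C = U73 ✓
(B=A16, D=s): row 11 → C = U20 ✓
(B=A16, D=n): rows 12, 13 → C = U74, U74 ✓
(B=A16, D=k): row 14 → C = U71 ✓
Every {B, D} value is associated with a single C value, so {B, D} → C holds.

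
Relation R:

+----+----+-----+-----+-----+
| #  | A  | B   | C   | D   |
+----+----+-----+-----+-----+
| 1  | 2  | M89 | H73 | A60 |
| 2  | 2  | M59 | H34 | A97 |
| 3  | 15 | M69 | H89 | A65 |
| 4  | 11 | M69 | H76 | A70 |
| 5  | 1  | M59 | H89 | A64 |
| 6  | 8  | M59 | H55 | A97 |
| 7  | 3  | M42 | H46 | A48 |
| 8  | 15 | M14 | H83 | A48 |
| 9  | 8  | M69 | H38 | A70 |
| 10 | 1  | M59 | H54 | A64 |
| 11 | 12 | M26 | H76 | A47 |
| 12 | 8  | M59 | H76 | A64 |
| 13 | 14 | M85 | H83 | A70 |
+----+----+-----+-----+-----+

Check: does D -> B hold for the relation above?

No

D=A60: row 1 → B = M89 ✓
D=A97: rows 2, 6 → B = M59, M59 ✓
D=A65: row 3 → B = M69 ✓
D=A70: rows 4, 9, 13 → B takes values {M69, M85} — violation
D=A64: rows 5, 10, 12 → B = M59, M59, M59 ✓
D=A48: rows 7, 8 → B takes values {M42, M14} — violation
D=A47: row 11 → B = M26 ✓
Two rows agree on D but differ on B, so D -> B does not hold.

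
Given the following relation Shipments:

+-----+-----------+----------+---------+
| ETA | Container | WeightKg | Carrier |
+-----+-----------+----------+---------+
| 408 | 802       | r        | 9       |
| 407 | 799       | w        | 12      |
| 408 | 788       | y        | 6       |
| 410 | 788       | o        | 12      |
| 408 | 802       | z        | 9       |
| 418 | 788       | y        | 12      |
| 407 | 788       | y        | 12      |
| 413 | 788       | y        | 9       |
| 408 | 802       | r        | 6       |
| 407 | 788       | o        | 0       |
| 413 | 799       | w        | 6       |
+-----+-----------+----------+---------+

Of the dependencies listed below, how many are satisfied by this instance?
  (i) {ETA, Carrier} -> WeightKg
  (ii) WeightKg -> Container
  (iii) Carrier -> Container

(i) {ETA, Carrier} -> WeightKg: (ETA=408, Carrier=9): 2 rows → WeightKg takes values {r, z} — violation; (ETA=407, Carrier=12): 2 rows → WeightKg takes values {w, y} — violation; (ETA=408, Carrier=6): 2 rows → WeightKg takes values {y, r} — violation — fails.
(ii) WeightKg -> Container: every LHS value maps to a single RHS value — holds.
(iii) Carrier -> Container: Carrier=9: 3 rows → Container takes values {802, 788} — violation; Carrier=12: 4 rows → Container takes values {799, 788} — violation; Carrier=6: 3 rows → Container takes values {788, 802, 799} — violation — fails.
1 of the 3 dependencies holds.

1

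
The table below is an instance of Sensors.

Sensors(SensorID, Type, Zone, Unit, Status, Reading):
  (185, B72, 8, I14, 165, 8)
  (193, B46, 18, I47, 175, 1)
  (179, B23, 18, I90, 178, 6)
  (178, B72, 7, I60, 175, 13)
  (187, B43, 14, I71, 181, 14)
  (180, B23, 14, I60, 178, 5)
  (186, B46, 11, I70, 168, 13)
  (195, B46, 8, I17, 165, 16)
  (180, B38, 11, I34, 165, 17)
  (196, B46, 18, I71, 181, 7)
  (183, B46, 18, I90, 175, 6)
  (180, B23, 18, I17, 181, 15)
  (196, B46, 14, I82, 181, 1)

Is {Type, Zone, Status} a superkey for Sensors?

No

Two distinct rows share (Type=B46, Zone=18, Status=175), so {Type, Zone, Status} does not determine every attribute — not a superkey.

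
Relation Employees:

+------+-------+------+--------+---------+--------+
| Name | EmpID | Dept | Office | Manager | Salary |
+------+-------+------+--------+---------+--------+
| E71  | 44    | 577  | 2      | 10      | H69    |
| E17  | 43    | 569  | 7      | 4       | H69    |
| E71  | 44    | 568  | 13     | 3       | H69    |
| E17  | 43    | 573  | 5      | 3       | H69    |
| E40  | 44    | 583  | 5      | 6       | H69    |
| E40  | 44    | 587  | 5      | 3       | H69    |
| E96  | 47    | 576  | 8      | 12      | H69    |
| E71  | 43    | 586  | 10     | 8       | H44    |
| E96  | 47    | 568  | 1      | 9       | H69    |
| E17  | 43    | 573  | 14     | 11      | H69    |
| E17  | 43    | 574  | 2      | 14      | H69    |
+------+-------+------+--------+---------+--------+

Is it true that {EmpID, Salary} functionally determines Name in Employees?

(EmpID=44, Salary=H69): 4 rows → Name takes values {E71, E40} — violation
(EmpID=43, Salary=H69): 4 rows → Name = E17, E17, E17, E17 ✓
(EmpID=47, Salary=H69): 2 rows → Name = E96, E96 ✓
(EmpID=43, Salary=H44): 1 row → Name = E71 ✓
Two rows agree on {EmpID, Salary} but differ on Name, so {EmpID, Salary} → Name does not hold.

No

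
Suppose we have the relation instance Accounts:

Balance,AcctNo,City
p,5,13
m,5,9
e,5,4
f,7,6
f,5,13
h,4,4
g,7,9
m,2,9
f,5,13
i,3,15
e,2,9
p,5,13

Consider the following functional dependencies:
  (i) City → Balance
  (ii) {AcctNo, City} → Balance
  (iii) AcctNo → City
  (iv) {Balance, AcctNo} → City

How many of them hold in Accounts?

(i) City → Balance: City=13: 4 rows → Balance takes values {p, f} — violation; City=9: 4 rows → Balance takes values {m, g, e} — violation; City=4: 2 rows → Balance takes values {e, h} — violation — fails.
(ii) {AcctNo, City} → Balance: (AcctNo=5, City=13): 4 rows → Balance takes values {p, f} — violation; (AcctNo=2, City=9): 2 rows → Balance takes values {m, e} — violation — fails.
(iii) AcctNo → City: AcctNo=5: 6 rows → City takes values {13, 9, 4} — violation; AcctNo=7: 2 rows → City takes values {6, 9} — violation — fails.
(iv) {Balance, AcctNo} → City: every LHS value maps to a single RHS value — holds.
1 of the 4 dependencies holds.

1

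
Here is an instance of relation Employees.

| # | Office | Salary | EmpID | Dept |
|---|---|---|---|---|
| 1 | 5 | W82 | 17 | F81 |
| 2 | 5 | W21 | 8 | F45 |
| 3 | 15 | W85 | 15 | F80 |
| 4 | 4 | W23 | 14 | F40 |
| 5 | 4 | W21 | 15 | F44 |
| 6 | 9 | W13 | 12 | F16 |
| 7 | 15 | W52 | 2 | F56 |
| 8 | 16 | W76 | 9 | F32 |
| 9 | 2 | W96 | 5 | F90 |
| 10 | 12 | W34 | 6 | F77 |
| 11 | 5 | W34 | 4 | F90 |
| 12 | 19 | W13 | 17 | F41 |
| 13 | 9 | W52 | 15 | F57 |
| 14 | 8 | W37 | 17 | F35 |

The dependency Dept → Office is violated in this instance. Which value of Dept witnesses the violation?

Dept=F81: row 1 → Office = 5 ✓
Dept=F45: row 2 → Office = 5 ✓
Dept=F80: row 3 → Office = 15 ✓
Dept=F40: row 4 → Office = 4 ✓
Dept=F44: row 5 → Office = 4 ✓
Dept=F16: row 6 → Office = 9 ✓
Dept=F56: row 7 → Office = 15 ✓
Dept=F32: row 8 → Office = 16 ✓
Dept=F90: rows 9, 11 → Office takes values {2, 5} — violation
Dept=F77: row 10 → Office = 12 ✓
Dept=F41: row 12 → Office = 19 ✓
Dept=F57: row 13 → Office = 9 ✓
Dept=F35: row 14 → Office = 8 ✓
The only Dept value with inconsistent Office is Dept=F90.

F90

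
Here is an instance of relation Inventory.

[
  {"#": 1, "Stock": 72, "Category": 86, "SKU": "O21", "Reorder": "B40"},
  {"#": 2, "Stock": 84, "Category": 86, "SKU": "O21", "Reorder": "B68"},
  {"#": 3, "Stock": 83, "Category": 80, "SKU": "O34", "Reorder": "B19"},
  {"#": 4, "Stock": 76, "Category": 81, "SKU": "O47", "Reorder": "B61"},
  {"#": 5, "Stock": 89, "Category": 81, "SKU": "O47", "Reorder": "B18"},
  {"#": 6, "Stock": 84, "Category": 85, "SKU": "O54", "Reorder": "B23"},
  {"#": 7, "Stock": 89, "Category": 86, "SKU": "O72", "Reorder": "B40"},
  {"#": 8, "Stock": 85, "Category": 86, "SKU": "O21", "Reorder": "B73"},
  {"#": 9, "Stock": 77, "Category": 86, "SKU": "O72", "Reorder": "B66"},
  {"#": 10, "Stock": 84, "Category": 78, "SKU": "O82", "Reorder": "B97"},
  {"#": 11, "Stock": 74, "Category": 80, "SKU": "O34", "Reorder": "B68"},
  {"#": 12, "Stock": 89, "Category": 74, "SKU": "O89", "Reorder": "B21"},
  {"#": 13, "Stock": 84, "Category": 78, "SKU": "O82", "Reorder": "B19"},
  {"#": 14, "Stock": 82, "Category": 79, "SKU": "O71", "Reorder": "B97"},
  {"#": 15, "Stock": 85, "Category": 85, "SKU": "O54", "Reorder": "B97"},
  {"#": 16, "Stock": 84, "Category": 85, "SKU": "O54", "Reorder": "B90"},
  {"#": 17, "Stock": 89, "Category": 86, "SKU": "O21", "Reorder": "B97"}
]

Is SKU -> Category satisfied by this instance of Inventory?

Yes

SKU=O21: rows 1, 2, 8, 17 → Category = 86, 86, 86, 86 ✓
SKU=O34: rows 3, 11 → Category = 80, 80 ✓
SKU=O47: rows 4, 5 → Category = 81, 81 ✓
SKU=O54: rows 6, 15, 16 → Category = 85, 85, 85 ✓
SKU=O72: rows 7, 9 → Category = 86, 86 ✓
SKU=O82: rows 10, 13 → Category = 78, 78 ✓
SKU=O89: row 12 → Category = 74 ✓
SKU=O71: row 14 → Category = 79 ✓
Every SKU value is associated with a single Category value, so SKU -> Category holds.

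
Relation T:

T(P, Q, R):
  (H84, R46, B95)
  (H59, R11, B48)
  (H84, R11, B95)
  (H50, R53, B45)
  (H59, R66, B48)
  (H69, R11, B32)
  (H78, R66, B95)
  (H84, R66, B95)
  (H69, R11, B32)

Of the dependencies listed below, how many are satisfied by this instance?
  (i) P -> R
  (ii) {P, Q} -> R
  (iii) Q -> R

2

(i) P -> R: every LHS value maps to a single RHS value — holds.
(ii) {P, Q} -> R: every LHS value maps to a single RHS value — holds.
(iii) Q -> R: Q=R11: 4 rows → R takes values {B48, B95, B32} — violation; Q=R66: 3 rows → R takes values {B48, B95} — violation — fails.
2 of the 3 dependencies hold.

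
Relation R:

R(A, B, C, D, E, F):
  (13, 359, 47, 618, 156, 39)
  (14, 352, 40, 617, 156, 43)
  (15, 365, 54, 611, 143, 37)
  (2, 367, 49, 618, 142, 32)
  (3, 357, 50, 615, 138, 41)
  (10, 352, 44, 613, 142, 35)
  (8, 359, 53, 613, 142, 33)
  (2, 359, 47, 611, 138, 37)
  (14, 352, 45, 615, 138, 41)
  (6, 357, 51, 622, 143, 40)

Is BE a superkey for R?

Yes

All 10 rows have distinct BE values, so BE → (all attributes) holds and BE is a superkey.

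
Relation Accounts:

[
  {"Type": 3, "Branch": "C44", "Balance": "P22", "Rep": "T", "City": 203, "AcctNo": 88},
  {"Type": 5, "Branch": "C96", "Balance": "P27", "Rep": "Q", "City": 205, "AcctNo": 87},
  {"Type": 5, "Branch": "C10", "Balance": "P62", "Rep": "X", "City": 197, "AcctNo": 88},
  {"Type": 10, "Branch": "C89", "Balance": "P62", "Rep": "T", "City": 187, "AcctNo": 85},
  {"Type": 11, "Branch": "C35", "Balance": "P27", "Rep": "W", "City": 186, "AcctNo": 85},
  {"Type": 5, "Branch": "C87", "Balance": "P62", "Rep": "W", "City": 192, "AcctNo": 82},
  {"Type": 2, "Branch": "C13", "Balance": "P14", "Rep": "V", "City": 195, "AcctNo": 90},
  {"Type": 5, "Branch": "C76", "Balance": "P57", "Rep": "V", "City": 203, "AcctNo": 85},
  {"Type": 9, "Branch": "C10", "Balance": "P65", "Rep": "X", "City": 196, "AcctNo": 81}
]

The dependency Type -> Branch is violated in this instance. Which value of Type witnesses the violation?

5

Type=3: 1 row → Branch = C44 ✓
Type=5: 4 rows → Branch takes values {C96, C10, C87, C76} — violation
Type=10: 1 row → Branch = C89 ✓
Type=11: 1 row → Branch = C35 ✓
Type=2: 1 row → Branch = C13 ✓
Type=9: 1 row → Branch = C10 ✓
The only Type value with inconsistent Branch is Type=5.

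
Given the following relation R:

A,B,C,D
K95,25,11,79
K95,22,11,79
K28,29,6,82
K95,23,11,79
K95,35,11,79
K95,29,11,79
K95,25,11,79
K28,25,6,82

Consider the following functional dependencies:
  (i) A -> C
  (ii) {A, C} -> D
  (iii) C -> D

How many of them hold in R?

(i) A -> C: every LHS value maps to a single RHS value — holds.
(ii) {A, C} -> D: every LHS value maps to a single RHS value — holds.
(iii) C -> D: every LHS value maps to a single RHS value — holds.
3 of the 3 dependencies hold.

3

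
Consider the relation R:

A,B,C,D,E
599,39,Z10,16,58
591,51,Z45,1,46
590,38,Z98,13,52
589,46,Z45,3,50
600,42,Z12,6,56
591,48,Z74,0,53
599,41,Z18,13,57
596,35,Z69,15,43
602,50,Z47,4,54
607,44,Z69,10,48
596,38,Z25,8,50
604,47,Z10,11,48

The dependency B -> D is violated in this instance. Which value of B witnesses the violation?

38

B=39: 1 row → D = 16 ✓
B=51: 1 row → D = 1 ✓
B=38: 2 rows → D takes values {13, 8} — violation
B=46: 1 row → D = 3 ✓
B=42: 1 row → D = 6 ✓
B=48: 1 row → D = 0 ✓
B=41: 1 row → D = 13 ✓
B=35: 1 row → D = 15 ✓
B=50: 1 row → D = 4 ✓
B=44: 1 row → D = 10 ✓
B=47: 1 row → D = 11 ✓
The only B value with inconsistent D is B=38.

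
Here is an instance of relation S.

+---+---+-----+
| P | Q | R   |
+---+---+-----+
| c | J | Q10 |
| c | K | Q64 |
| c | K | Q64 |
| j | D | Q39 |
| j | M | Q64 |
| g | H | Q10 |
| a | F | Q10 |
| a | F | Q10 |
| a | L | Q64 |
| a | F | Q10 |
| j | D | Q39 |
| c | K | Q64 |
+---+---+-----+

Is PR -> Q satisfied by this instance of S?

Yes

(P=c, R=Q10): 1 row → Q = J ✓
(P=c, R=Q64): 3 rows → Q = K, K, K ✓
(P=j, R=Q39): 2 rows → Q = D, D ✓
(P=j, R=Q64): 1 row → Q = M ✓
(P=g, R=Q10): 1 row → Q = H ✓
(P=a, R=Q10): 3 rows → Q = F, F, F ✓
(P=a, R=Q64): 1 row → Q = L ✓
Every PR value is associated with a single Q value, so PR -> Q holds.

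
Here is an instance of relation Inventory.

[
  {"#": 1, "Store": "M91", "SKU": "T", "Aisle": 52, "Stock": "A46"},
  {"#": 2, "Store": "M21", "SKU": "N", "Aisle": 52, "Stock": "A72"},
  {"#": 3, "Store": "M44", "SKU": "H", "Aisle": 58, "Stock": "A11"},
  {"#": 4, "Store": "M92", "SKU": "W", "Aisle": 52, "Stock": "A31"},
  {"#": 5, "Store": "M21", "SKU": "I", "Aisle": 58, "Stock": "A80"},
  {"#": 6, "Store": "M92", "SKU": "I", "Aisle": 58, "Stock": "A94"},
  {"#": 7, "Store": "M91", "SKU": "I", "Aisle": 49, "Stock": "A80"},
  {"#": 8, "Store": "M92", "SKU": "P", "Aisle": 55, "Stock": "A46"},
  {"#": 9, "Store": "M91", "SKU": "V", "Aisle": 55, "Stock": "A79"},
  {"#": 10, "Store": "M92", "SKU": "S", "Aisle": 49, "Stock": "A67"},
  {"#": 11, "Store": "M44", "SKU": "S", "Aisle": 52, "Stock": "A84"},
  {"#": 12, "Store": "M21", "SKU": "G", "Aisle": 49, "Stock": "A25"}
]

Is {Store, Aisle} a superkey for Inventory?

Yes

All 12 rows have distinct {Store, Aisle} values, so {Store, Aisle} → (all attributes) holds and {Store, Aisle} is a superkey.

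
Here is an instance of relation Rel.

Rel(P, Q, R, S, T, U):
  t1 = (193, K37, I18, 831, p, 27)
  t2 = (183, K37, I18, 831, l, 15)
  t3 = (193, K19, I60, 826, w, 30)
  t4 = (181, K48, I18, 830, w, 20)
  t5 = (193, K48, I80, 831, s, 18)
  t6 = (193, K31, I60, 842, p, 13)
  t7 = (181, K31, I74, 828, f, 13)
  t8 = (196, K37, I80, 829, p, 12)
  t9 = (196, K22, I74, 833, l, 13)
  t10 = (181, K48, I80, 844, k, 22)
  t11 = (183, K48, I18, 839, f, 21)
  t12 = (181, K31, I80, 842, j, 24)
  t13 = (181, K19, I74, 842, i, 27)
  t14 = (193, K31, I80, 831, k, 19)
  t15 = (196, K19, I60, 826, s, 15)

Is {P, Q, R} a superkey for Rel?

All 15 rows have distinct {P, Q, R} values, so {P, Q, R} → (all attributes) holds and {P, Q, R} is a superkey.

Yes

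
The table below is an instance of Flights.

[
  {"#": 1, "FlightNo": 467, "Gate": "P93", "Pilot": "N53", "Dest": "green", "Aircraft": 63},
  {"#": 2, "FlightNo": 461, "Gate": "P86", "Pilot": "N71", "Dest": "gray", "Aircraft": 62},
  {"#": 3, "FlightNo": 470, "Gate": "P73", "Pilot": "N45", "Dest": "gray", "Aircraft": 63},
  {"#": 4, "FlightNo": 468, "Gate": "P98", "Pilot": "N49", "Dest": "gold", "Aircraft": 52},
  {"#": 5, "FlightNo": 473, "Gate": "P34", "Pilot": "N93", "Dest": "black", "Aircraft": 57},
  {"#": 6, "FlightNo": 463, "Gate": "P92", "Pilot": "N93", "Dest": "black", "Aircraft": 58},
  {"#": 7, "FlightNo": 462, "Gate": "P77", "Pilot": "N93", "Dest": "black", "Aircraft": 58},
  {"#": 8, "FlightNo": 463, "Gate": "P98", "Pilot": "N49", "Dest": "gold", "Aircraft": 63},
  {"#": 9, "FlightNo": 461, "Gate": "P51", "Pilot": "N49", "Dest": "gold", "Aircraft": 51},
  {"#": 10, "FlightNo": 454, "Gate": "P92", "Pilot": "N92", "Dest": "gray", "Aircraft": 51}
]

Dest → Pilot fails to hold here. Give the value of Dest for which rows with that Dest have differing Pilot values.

gray

Dest=green: row 1 → Pilot = N53 ✓
Dest=gray: rows 2, 3, 10 → Pilot takes values {N71, N45, N92} — violation
Dest=gold: rows 4, 8, 9 → Pilot = N49, N49, N49 ✓
Dest=black: rows 5, 6, 7 → Pilot = N93, N93, N93 ✓
The only Dest value with inconsistent Pilot is Dest=gray.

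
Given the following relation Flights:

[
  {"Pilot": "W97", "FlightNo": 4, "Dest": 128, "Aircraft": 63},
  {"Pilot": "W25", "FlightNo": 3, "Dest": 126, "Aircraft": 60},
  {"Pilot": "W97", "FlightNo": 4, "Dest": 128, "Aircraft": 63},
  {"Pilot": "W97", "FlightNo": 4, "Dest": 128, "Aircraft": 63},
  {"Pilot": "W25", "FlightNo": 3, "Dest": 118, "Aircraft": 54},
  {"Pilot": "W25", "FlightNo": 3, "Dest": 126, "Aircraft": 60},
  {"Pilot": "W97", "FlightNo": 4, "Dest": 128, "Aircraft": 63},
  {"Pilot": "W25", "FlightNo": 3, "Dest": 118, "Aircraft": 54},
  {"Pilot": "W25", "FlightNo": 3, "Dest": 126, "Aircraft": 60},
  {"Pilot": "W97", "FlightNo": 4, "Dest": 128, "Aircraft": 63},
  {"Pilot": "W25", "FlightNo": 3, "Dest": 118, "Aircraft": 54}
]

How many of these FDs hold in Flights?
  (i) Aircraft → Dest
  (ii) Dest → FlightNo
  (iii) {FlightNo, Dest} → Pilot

(i) Aircraft → Dest: every LHS value maps to a single RHS value — holds.
(ii) Dest → FlightNo: every LHS value maps to a single RHS value — holds.
(iii) {FlightNo, Dest} → Pilot: every LHS value maps to a single RHS value — holds.
3 of the 3 dependencies hold.

3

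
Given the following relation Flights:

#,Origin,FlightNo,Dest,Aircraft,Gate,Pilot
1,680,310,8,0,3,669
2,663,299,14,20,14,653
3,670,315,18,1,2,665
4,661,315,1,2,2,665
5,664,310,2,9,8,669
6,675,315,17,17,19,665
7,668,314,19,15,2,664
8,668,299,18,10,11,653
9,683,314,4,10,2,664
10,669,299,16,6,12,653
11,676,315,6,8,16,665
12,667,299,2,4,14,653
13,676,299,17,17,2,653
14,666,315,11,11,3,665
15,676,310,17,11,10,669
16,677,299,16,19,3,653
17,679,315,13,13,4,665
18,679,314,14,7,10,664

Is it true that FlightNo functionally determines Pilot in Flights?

Yes

FlightNo=310: rows 1, 5, 15 → Pilot = 669, 669, 669 ✓
FlightNo=299: rows 2, 8, 10, 12, 13, 16 → Pilot = 653, 653, 653, 653, 653, 653 ✓
FlightNo=315: rows 3, 4, 6, 11, 14, 17 → Pilot = 665, 665, 665, 665, 665, 665 ✓
FlightNo=314: rows 7, 9, 18 → Pilot = 664, 664, 664 ✓
Every FlightNo value is associated with a single Pilot value, so FlightNo → Pilot holds.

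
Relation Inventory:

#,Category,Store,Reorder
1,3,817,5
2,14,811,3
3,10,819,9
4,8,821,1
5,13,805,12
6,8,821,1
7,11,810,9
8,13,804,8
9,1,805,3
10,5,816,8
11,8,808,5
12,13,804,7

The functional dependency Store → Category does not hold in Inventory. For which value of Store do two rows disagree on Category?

Store=817: row 1 → Category = 3 ✓
Store=811: row 2 → Category = 14 ✓
Store=819: row 3 → Category = 10 ✓
Store=821: rows 4, 6 → Category = 8, 8 ✓
Store=805: rows 5, 9 → Category takes values {13, 1} — violation
Store=810: row 7 → Category = 11 ✓
Store=804: rows 8, 12 → Category = 13, 13 ✓
Store=816: row 10 → Category = 5 ✓
Store=808: row 11 → Category = 8 ✓
The only Store value with inconsistent Category is Store=805.

805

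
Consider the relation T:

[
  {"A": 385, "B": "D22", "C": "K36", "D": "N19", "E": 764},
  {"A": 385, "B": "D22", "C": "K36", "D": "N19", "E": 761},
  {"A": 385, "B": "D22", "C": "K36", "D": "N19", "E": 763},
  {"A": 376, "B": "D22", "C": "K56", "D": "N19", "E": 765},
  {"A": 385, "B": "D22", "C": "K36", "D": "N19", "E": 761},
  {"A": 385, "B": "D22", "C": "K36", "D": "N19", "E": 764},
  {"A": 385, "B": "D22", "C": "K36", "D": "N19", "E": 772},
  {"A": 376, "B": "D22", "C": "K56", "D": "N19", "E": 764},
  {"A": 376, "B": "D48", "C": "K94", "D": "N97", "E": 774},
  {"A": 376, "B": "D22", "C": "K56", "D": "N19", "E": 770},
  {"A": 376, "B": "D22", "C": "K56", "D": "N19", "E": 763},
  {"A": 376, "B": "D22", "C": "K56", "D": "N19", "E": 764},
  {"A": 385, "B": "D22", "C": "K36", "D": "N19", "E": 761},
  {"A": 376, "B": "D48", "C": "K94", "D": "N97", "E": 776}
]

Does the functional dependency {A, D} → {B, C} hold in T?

(A=385, D=N19): 7 rows → {B,C} = (D22, K36), (D22, K36), (D22, K36), (D22, K36), (D22, K36), (D22, K36), (D22, K36) ✓
(A=376, D=N19): 5 rows → {B,C} = (D22, K56), (D22, K56), (D22, K56), (D22, K56), (D22, K56) ✓
(A=376, D=N97): 2 rows → {B,C} = (D48, K94), (D48, K94) ✓
Every {A, D} value is associated with a single {B, C} value, so {A, D} → {B, C} holds.

Yes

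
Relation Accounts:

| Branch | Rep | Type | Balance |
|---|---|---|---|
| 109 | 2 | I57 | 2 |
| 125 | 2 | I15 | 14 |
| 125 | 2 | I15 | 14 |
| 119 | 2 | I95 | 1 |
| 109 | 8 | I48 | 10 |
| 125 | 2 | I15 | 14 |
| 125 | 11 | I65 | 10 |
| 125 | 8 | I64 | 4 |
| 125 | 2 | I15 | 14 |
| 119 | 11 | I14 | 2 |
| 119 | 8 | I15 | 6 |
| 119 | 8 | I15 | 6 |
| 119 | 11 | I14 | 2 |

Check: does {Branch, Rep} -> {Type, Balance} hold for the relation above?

Yes

(Branch=109, Rep=2): 1 row → {Type,Balance} = (I57, 2) ✓
(Branch=125, Rep=2): 4 rows → {Type,Balance} = (I15, 14), (I15, 14), (I15, 14), (I15, 14) ✓
(Branch=119, Rep=2): 1 row → {Type,Balance} = (I95, 1) ✓
(Branch=109, Rep=8): 1 row → {Type,Balance} = (I48, 10) ✓
(Branch=125, Rep=11): 1 row → {Type,Balance} = (I65, 10) ✓
(Branch=125, Rep=8): 1 row → {Type,Balance} = (I64, 4) ✓
(Branch=119, Rep=11): 2 rows → {Type,Balance} = (I14, 2), (I14, 2) ✓
(Branch=119, Rep=8): 2 rows → {Type,Balance} = (I15, 6), (I15, 6) ✓
Every {Branch, Rep} value is associated with a single {Type, Balance} value, so {Branch, Rep} -> {Type, Balance} holds.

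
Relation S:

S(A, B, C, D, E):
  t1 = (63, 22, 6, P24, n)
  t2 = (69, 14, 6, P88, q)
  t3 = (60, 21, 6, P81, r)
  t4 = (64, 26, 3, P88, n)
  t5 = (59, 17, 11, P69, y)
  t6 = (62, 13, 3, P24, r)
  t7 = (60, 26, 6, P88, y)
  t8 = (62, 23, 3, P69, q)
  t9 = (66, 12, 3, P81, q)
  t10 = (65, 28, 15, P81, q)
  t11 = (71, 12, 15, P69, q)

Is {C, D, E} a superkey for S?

All 11 rows have distinct {C, D, E} values, so {C, D, E} → (all attributes) holds and {C, D, E} is a superkey.

Yes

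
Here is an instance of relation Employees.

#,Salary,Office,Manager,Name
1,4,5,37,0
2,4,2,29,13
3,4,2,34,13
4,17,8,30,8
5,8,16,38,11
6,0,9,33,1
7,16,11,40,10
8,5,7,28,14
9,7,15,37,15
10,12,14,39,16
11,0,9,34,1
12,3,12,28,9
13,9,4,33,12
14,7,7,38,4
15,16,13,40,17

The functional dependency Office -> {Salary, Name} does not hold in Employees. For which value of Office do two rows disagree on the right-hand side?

Office=5: row 1 → {Salary,Name} = (4, 0) ✓
Office=2: rows 2, 3 → {Salary,Name} = (4, 13), (4, 13) ✓
Office=8: row 4 → {Salary,Name} = (17, 8) ✓
Office=16: row 5 → {Salary,Name} = (8, 11) ✓
Office=9: rows 6, 11 → {Salary,Name} = (0, 1), (0, 1) ✓
Office=11: row 7 → {Salary,Name} = (16, 10) ✓
Office=7: rows 8, 14 → {Salary,Name} takes values {(5, 14), (7, 4)} — violation
Office=15: row 9 → {Salary,Name} = (7, 15) ✓
Office=14: row 10 → {Salary,Name} = (12, 16) ✓
Office=12: row 12 → {Salary,Name} = (3, 9) ✓
Office=4: row 13 → {Salary,Name} = (9, 12) ✓
Office=13: row 15 → {Salary,Name} = (16, 17) ✓
The only Office value with inconsistent RHS is Office=7.

7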